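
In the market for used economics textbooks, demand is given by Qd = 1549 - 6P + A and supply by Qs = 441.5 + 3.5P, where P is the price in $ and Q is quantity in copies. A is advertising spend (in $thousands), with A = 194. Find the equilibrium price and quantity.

With A = 194, demand is Qd = 1743 - 6P.
Equating demand and supply, 1743 - 6P = 441.5 + 3.5P gives 9.5P = 1301.5, so P* = 137.
From the demand curve, Q* = 1743 - 6(137) = 921.

P* = 137, Q* = 921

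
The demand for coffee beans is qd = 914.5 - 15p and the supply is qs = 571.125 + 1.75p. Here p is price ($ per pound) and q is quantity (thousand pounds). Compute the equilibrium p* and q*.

Set qd = qs: 914.5 - 15p = 571.125 + 1.75p, so 343.375 = 16.75p and p* = 20.5.
Substitute back: q* = 914.5 - 15(20.5) = 607.

p* = 20.5, q* = 607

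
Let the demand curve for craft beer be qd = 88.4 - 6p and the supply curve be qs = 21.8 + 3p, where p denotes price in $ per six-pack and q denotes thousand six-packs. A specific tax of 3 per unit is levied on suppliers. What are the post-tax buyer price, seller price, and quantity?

p_b = 8.4, p_s = 5.4, q = 38

The tax drives a wedge p_b - p_s = 3. Substituting p_s = p_b - 3 into supply: qs = 12.8 + 3p_b.
Equate demand and the shifted supply: 88.4 - 6p_b = 12.8 + 3p_b, giving 9p_b = 75.6, so p_b = 8.4.
Then p_s = 8.4 - 3 = 5.4 and q = 88.4 - 6(8.4) = 38.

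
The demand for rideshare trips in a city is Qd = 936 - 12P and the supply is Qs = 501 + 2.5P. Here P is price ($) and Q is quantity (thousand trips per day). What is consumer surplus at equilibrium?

Consumer surplus = 13824

The market clears where 936 - 12P = 501 + 2.5P. Rearranging, 14.5P = 435, hence P* = 30.
Substitute back: Q* = 936 - 12(30) = 576.
Demand choke price (Qd = 0): P = 936/12 = 78. Consumer surplus = ½ × (78 - 30) × 576 = 13824.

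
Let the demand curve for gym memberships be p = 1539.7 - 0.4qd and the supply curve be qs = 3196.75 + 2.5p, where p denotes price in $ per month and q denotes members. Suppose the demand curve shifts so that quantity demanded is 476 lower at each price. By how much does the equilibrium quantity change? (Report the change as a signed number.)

Δq = -238

Solving each curve for q: qd = 3849.25 - 2.5p.
Equating demand and supply, 3849.25 - 2.5p = 3196.75 + 2.5p gives 5p = 652.5, so p* = 130.5.
Plugging p* into demand: q* = 3849.25 - 2.5(130.5) = 3523.
After the shift, demand is qd = 3373.25 - 2.5p.
Re-solving, 5p = 176.5 gives p = 35.3 and q = 3285.
Δq = 3285 - 3523 = -238.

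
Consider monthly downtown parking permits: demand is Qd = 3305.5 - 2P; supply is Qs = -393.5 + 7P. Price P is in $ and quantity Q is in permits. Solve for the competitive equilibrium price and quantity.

P* = 411, Q* = 2483.5

At equilibrium Qd = Qs, so 3305.5 - 2P = -393.5 + 7P; collecting terms, 3699 = 9P and P* = 411.
Substitute back: Q* = 3305.5 - 2(411) = 2483.5.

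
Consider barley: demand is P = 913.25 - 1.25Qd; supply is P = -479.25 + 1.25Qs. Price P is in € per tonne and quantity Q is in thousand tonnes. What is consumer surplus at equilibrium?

In direct form, Qd = 730.6 - 0.8P and Qs = 383.4 + 0.8P.
The market clears where 730.6 - 0.8P = 383.4 + 0.8P. Rearranging, 1.6P = 347.2, hence P* = 217.
Then Q* = 730.6 - 0.8(217) = 557.
Demand choke price (Qd = 0): P = 730.6/0.8 = 913.25. Consumer surplus = ½ × (913.25 - 217) × 557 = 193905.625.

Consumer surplus = 193905.625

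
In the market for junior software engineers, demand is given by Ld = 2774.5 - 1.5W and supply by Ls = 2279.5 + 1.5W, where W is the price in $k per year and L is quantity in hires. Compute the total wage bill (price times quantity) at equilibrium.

Set Ld = Ls: 2774.5 - 1.5W = 2279.5 + 1.5W, so 495 = 3W and W* = 165.
Substitute back: L* = 2774.5 - 1.5(165) = 2527.
The total wage bill = W* × L* = 165 × 2527 = 416955.

The total wage bill = 416955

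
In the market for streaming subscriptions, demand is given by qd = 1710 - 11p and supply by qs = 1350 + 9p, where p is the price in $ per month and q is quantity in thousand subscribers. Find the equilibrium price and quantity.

Set qd = qs: 1710 - 11p = 1350 + 9p, so 360 = 20p and p* = 18.
Plugging p* into demand: q* = 1710 - 11(18) = 1512.

p* = 18, q* = 1512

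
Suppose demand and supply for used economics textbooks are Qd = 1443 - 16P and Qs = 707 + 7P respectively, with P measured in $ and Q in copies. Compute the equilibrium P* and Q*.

At equilibrium Qd = Qs, so 1443 - 16P = 707 + 7P; collecting terms, 736 = 23P and P* = 32.
Plugging P* into demand: Q* = 1443 - 16(32) = 931.

P* = 32, Q* = 931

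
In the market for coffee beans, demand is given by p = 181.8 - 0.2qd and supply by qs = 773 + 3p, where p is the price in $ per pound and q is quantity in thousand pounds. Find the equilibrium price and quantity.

p* = 17, q* = 824

Inverting to quantity form: qd = 909 - 5p.
Set qd = qs: 909 - 5p = 773 + 3p, so 136 = 8p and p* = 17.
Then q* = 909 - 5(17) = 824.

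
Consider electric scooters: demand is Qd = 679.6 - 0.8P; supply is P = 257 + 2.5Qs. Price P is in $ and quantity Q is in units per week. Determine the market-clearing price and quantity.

P* = 652, Q* = 158

Solving each curve for Q: Qs = -102.8 + 0.4P.
The market clears where 679.6 - 0.8P = -102.8 + 0.4P. Rearranging, 1.2P = 782.4, hence P* = 652.
Substitute back: Q* = 679.6 - 0.8(652) = 158.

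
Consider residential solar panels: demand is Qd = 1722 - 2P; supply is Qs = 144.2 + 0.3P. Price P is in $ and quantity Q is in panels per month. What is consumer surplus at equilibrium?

The market clears where 1722 - 2P = 144.2 + 0.3P. Rearranging, 2.3P = 1577.8, hence P* = 686.
Then Q* = 1722 - 2(686) = 350.
Demand choke price (Qd = 0): P = 1722/2 = 861. Consumer surplus = ½ × (861 - 686) × 350 = 30625.

Consumer surplus = 30625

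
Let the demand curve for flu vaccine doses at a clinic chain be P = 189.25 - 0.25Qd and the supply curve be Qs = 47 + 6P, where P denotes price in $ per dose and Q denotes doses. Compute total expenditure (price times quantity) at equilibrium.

In direct form, Qd = 757 - 4P.
Equating demand and supply, 757 - 4P = 47 + 6P gives 10P = 710, so P* = 71.
Then Q* = 757 - 4(71) = 473.
Total expenditure = P* × Q* = 71 × 473 = 33583.

Total expenditure = 33583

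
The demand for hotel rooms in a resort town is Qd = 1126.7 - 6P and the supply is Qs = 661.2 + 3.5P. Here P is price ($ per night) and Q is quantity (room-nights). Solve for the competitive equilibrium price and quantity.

Equating demand and supply, 1126.7 - 6P = 661.2 + 3.5P gives 9.5P = 465.5, so P* = 49.
Substitute back: Q* = 1126.7 - 6(49) = 832.7.

P* = 49, Q* = 832.7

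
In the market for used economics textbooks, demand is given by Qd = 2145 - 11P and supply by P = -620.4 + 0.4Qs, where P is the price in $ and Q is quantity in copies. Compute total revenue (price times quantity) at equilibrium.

Total revenue = 73084

Rewriting in direct form: Qs = 1551 + 2.5P.
Set Qd = Qs: 2145 - 11P = 1551 + 2.5P, so 594 = 13.5P and P* = 44.
Substitute back: Q* = 2145 - 11(44) = 1661.
Total revenue = P* × Q* = 44 × 1661 = 73084.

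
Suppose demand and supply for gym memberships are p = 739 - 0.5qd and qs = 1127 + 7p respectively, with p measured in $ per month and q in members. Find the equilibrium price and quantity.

In direct form, qd = 1478 - 2p.
The market clears where 1478 - 2p = 1127 + 7p. Rearranging, 9p = 351, hence p* = 39.
Then q* = 1478 - 2(39) = 1400.

p* = 39, q* = 1400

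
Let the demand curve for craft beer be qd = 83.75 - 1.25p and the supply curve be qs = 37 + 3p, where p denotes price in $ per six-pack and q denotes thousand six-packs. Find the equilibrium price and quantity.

p* = 11, q* = 70

Set qd = qs: 83.75 - 1.25p = 37 + 3p, so 46.75 = 4.25p and p* = 11.
Plugging p* into demand: q* = 83.75 - 1.25(11) = 70.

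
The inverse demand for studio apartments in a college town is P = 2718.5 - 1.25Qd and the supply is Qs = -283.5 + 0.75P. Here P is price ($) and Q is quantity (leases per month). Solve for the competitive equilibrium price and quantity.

P* = 1586, Q* = 906

Rewriting in direct form: Qd = 2174.8 - 0.8P.
Equating demand and supply, 2174.8 - 0.8P = -283.5 + 0.75P gives 1.55P = 2458.3, so P* = 1586.
From the demand curve, Q* = 2174.8 - 0.8(1586) = 906.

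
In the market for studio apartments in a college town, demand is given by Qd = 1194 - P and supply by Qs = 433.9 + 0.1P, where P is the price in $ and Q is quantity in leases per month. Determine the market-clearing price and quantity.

The market clears where 1194 - P = 433.9 + 0.1P. Rearranging, 1.1P = 760.1, hence P* = 691.
Plugging P* into demand: Q* = 1194 - 691 = 503.

P* = 691, Q* = 503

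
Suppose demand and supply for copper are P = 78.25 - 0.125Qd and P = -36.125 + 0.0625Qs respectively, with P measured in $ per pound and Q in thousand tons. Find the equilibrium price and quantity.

Inverting to quantity form: Qd = 626 - 8P and Qs = 578 + 16P.
The market clears where 626 - 8P = 578 + 16P. Rearranging, 24P = 48, hence P* = 2.
From the demand curve, Q* = 626 - 8(2) = 610.

P* = 2, Q* = 610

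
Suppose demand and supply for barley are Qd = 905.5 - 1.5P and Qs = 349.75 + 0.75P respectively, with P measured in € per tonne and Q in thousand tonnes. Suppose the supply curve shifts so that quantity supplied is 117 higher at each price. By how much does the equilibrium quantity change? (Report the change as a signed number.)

At equilibrium Qd = Qs, so 905.5 - 1.5P = 349.75 + 0.75P; collecting terms, 555.75 = 2.25P and P* = 247.
From the demand curve, Q* = 905.5 - 1.5(247) = 535.
After the shift, supply is Qs = 466.75 + 0.75P.
New equilibrium: 438.75 = 2.25P, so P = 195 and Q = 613.
ΔQ = 613 - 535 = 78.

ΔQ = 78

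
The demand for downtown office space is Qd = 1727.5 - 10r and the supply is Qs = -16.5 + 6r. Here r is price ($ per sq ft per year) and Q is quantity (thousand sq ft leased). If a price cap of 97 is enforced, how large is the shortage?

Evaluating both curves at the ceiling price 97 gives Qd = 757.5, Qs = 565.5.
Shortage = Qd - Qs = 757.5 - 565.5 = 192.

Shortage = 192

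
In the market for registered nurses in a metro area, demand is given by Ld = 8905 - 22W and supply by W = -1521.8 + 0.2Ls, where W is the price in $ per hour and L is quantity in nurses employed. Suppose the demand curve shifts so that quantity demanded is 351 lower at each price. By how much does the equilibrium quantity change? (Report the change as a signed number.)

ΔL = -65

Inverting to quantity form: Ls = 7609 + 5W.
Equating demand and supply, 8905 - 22W = 7609 + 5W gives 27W = 1296, so W* = 48.
Plugging W* into demand: L* = 8905 - 22(48) = 7849.
After the shift, demand is Ld = 8554 - 22W.
Re-solving, 27W = 945 gives W = 35 and L = 7784.
ΔL = 7784 - 7849 = -65.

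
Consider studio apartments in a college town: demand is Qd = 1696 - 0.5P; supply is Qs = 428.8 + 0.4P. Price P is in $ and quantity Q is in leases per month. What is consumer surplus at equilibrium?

Set Qd = Qs: 1696 - 0.5P = 428.8 + 0.4P, so 1267.2 = 0.9P and P* = 1408.
Then Q* = 1696 - 0.5(1408) = 992.
Demand choke price (Qd = 0): P = 1696/0.5 = 3392. Consumer surplus = ½ × (3392 - 1408) × 992 = 984064.

Consumer surplus = 984064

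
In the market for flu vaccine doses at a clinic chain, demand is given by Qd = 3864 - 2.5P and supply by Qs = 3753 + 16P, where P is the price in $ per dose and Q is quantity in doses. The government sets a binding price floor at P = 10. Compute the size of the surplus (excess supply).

Evaluating both curves at the floor price 10 gives Qd = 3839, Qs = 3913.
Surplus = Qs - Qd = 3913 - 3839 = 74.

Surplus = 74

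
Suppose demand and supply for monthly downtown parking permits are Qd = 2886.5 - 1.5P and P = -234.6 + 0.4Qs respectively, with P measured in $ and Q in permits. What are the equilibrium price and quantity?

In direct form, Qs = 586.5 + 2.5P.
Equating demand and supply, 2886.5 - 1.5P = 586.5 + 2.5P gives 4P = 2300, so P* = 575.
Plugging P* into demand: Q* = 2886.5 - 1.5(575) = 2024.

P* = 575, Q* = 2024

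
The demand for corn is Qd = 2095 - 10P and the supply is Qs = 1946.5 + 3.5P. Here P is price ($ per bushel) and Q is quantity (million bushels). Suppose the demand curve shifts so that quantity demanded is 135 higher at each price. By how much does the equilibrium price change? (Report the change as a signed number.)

Equating demand and supply, 2095 - 10P = 1946.5 + 3.5P gives 13.5P = 148.5, so P* = 11.
Plugging P* into demand: Q* = 2095 - 10(11) = 1985.
After the shift, demand is Qd = 2230 - 10P.
The new intersection has 283.5 = 13.5P, i.e. P = 21, Q = 2020.
ΔP = 21 - 11 = 10.

ΔP = 10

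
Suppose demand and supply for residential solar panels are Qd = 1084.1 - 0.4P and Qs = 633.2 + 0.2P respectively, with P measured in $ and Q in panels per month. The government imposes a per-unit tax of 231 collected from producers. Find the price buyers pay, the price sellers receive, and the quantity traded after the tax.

With a tax of 231 on producers, they supply based on the net price P_s = P_b - 231, so Qs = 587 + 0.2P_b.
Market clearing requires 1084.1 - 0.4P_b = 587 + 0.2P_b; hence 497.1 = 0.6P_b and P_b = 828.5.
Then P_s = 828.5 - 231 = 597.5 and Q = 1084.1 - 0.4(828.5) = 752.7.

P_b = 828.5, P_s = 597.5, Q = 752.7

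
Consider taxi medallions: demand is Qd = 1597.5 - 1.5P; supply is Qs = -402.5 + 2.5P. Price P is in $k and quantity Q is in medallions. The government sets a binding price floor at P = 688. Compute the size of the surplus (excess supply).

Surplus = 752

At P = 688: Qd = 565.5 and Qs = 1317.5.
Surplus = Qs - Qd = 1317.5 - 565.5 = 752.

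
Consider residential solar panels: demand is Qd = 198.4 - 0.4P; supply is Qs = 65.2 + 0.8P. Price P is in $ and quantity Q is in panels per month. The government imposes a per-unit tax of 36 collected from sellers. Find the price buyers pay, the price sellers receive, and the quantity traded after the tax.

P_b = 135, P_s = 99, Q = 144.4

Sellers keep P_s = P_b - 36 per unit, so supply in terms of the buyer price is Qs = 36.4 + 0.8P_b.
Market clearing requires 198.4 - 0.4P_b = 36.4 + 0.8P_b; hence 162 = 1.2P_b and P_b = 135.
So P_s = 99 and the quantity traded is Q = 198.4 - 0.4(135) = 144.4.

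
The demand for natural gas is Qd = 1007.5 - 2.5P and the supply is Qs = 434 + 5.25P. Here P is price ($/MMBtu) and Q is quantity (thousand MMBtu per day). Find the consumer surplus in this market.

Consumer surplus = 135301.25

The market clears where 1007.5 - 2.5P = 434 + 5.25P. Rearranging, 7.75P = 573.5, hence P* = 74.
Then Q* = 1007.5 - 2.5(74) = 822.5.
Demand choke price (Qd = 0): P = 1007.5/2.5 = 403. Consumer surplus = ½ × (403 - 74) × 822.5 = 135301.25.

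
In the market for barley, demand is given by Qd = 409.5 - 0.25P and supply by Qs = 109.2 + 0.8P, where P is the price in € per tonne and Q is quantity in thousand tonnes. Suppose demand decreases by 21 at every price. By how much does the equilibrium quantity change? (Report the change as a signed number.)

ΔQ = -16

At equilibrium Qd = Qs, so 409.5 - 0.25P = 109.2 + 0.8P; collecting terms, 300.3 = 1.05P and P* = 286.
Substitute back: Q* = 409.5 - 0.25(286) = 338.
After the shift, demand is Qd = 388.5 - 0.25P.
Re-solving, 1.05P = 279.3 gives P = 266 and Q = 322.
ΔQ = 322 - 338 = -16.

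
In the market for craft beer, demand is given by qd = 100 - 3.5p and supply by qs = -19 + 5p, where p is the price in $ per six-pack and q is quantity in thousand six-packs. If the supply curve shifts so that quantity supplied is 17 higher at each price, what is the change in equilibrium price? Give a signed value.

Equating demand and supply, 100 - 3.5p = -19 + 5p gives 8.5p = 119, so p* = 14.
Substitute back: q* = 100 - 3.5(14) = 51.
After the shift, supply is qs = -2 + 5p.
The new intersection has 102 = 8.5p, i.e. p = 12, q = 58.
Δp = 12 - 14 = -2.

Δp = -2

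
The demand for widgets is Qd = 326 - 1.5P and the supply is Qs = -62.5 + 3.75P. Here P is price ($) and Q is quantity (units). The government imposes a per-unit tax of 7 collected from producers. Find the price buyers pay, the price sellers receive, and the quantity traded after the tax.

P_b = 79, P_s = 72, Q = 207.5

Producers keep P_s = P_b - 7 per unit, so supply in terms of the buyer price is Qs = -88.75 + 3.75P_b.
Market clearing requires 326 - 1.5P_b = -88.75 + 3.75P_b; hence 414.75 = 5.25P_b and P_b = 79.
Then P_s = 79 - 7 = 72 and Q = 326 - 1.5(79) = 207.5.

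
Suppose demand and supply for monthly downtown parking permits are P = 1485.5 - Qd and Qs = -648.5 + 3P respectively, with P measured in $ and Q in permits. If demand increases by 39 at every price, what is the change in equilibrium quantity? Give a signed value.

ΔQ = 29.25

Inverting to quantity form: Qd = 1485.5 - P.
Equating demand and supply, 1485.5 - P = -648.5 + 3P gives 4P = 2134, so P* = 533.5.
Plugging P* into demand: Q* = 1485.5 - 533.5 = 952.
After the shift, demand is Qd = 1524.5 - P.
The new intersection has 2173 = 4P, i.e. P = 543.25, Q = 981.25.
ΔQ = 981.25 - 952 = 29.25.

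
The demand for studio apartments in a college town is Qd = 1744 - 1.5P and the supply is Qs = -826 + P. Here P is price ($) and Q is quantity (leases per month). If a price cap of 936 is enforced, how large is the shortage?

Shortage = 230

With P fixed at 936, quantity demanded is 340 and quantity supplied is 110.
Shortage = Qd - Qs = 340 - 110 = 230.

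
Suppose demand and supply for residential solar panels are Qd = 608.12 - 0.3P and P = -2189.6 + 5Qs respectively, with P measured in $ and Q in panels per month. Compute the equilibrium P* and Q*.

P* = 340.4, Q* = 506

Solving each curve for Q: Qs = 437.92 + 0.2P.
At equilibrium Qd = Qs, so 608.12 - 0.3P = 437.92 + 0.2P; collecting terms, 170.2 = 0.5P and P* = 340.4.
Then Q* = 608.12 - 0.3(340.4) = 506.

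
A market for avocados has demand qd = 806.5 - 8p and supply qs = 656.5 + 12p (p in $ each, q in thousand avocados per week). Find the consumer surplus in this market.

At equilibrium qd = qs, so 806.5 - 8p = 656.5 + 12p; collecting terms, 150 = 20p and p* = 7.5.
Substitute back: q* = 806.5 - 8(7.5) = 746.5.
Demand choke price (qd = 0): p = 806.5/8 = 100.8125. Consumer surplus = ½ × (100.8125 - 7.5) × 746.5 = 34828.890625.

Consumer surplus = 34828.890625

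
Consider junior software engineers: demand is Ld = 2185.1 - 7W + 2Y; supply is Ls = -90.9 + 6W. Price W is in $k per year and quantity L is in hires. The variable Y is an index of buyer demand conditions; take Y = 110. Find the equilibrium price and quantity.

With Y = 110, demand is Ld = 2405.1 - 7W.
At equilibrium Ld = Ls, so 2405.1 - 7W = -90.9 + 6W; collecting terms, 2496 = 13W and W* = 192.
Then L* = 2405.1 - 7(192) = 1061.1.

W* = 192, L* = 1061.1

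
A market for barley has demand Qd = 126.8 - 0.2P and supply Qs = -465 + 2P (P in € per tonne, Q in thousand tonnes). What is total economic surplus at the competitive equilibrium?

Total surplus = 14654.75

Set Qd = Qs: 126.8 - 0.2P = -465 + 2P, so 591.8 = 2.2P and P* = 269.
Substitute back: Q* = 126.8 - 0.2(269) = 73.
Demand choke price = 634; supply choke price = 232.5. CS = ½(634 - 269)(73) = 13322.5; PS = ½(269 - 232.5)(73) = 1332.25. Total surplus = 14654.75.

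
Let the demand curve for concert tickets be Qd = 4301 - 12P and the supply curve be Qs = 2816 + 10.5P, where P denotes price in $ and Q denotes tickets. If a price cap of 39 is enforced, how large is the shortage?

Shortage = 607.5

At P = 39: Qd = 3833 and Qs = 3225.5.
Shortage = Qd - Qs = 3833 - 3225.5 = 607.5.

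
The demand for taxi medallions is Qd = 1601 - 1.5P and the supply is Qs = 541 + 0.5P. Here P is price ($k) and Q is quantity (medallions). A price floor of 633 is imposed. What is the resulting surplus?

Surplus = 206

With P fixed at 633, quantity demanded is 651.5 and quantity supplied is 857.5.
Surplus = Qs - Qd = 857.5 - 651.5 = 206.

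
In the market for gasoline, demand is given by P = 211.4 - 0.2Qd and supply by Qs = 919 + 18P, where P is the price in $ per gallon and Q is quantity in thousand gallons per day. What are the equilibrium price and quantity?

Solving each curve for Q: Qd = 1057 - 5P.
At equilibrium Qd = Qs, so 1057 - 5P = 919 + 18P; collecting terms, 138 = 23P and P* = 6.
Substitute back: Q* = 1057 - 5(6) = 1027.

P* = 6, Q* = 1027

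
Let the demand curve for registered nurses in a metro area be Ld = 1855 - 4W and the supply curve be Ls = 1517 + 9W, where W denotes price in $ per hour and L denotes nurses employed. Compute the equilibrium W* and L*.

At equilibrium Ld = Ls, so 1855 - 4W = 1517 + 9W; collecting terms, 338 = 13W and W* = 26.
From the demand curve, L* = 1855 - 4(26) = 1751.

W* = 26, L* = 1751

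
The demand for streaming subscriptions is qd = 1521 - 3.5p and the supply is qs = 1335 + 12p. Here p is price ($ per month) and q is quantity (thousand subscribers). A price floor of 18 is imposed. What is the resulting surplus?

Evaluating both curves at the floor price 18 gives qd = 1458, qs = 1551.
Surplus = qs - qd = 1551 - 1458 = 93.

Surplus = 93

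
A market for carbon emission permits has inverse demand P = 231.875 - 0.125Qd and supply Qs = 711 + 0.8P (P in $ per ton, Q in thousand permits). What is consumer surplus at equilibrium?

Inverting to quantity form: Qd = 1855 - 8P.
Set Qd = Qs: 1855 - 8P = 711 + 0.8P, so 1144 = 8.8P and P* = 130.
Substitute back: Q* = 1855 - 8(130) = 815.
Demand choke price (Qd = 0): P = 1855/8 = 231.875. Consumer surplus = ½ × (231.875 - 130) × 815 = 41514.0625.

Consumer surplus = 41514.0625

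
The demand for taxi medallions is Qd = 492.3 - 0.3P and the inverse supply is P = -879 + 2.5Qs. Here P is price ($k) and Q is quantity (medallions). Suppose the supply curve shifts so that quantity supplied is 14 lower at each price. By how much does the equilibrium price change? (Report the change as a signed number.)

In direct form, Qs = 351.6 + 0.4P.
Set Qd = Qs: 492.3 - 0.3P = 351.6 + 0.4P, so 140.7 = 0.7P and P* = 201.
Plugging P* into demand: Q* = 492.3 - 0.3(201) = 432.
After the shift, supply is Qs = 337.6 + 0.4P.
New equilibrium: 154.7 = 0.7P, so P = 221 and Q = 426.
ΔP = 221 - 201 = 20.

ΔP = 20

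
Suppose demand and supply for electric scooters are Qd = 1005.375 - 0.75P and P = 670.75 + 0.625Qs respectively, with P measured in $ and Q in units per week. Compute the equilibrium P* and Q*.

Inverting to quantity form: Qs = -1073.2 + 1.6P.
Equating demand and supply, 1005.375 - 0.75P = -1073.2 + 1.6P gives 2.35P = 2078.575, so P* = 884.5.
Then Q* = 1005.375 - 0.75(884.5) = 342.

P* = 884.5, Q* = 342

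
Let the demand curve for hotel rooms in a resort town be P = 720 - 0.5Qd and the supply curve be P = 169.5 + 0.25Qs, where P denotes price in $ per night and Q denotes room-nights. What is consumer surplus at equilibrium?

Rewriting in direct form: Qd = 1440 - 2P and Qs = -678 + 4P.
At equilibrium Qd = Qs, so 1440 - 2P = -678 + 4P; collecting terms, 2118 = 6P and P* = 353.
Substitute back: Q* = 1440 - 2(353) = 734.
Demand choke price (Qd = 0): P = 1440/2 = 720. Consumer surplus = ½ × (720 - 353) × 734 = 134689.

Consumer surplus = 134689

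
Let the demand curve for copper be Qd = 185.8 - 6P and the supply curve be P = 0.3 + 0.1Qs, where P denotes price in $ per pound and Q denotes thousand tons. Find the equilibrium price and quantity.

Rewriting in direct form: Qs = -3 + 10P.
Equating demand and supply, 185.8 - 6P = -3 + 10P gives 16P = 188.8, so P* = 11.8.
Plugging P* into demand: Q* = 185.8 - 6(11.8) = 115.

P* = 11.8, Q* = 115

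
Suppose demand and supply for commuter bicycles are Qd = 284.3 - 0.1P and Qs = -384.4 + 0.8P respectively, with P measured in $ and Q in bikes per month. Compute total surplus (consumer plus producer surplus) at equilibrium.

Total surplus = 248062.5

Set Qd = Qs: 284.3 - 0.1P = -384.4 + 0.8P, so 668.7 = 0.9P and P* = 743.
Plugging P* into demand: Q* = 284.3 - 0.1(743) = 210.
Demand choke price = 2843; supply choke price = 480.5. CS = ½(2843 - 743)(210) = 220500; PS = ½(743 - 480.5)(210) = 27562.5. Total surplus = 248062.5.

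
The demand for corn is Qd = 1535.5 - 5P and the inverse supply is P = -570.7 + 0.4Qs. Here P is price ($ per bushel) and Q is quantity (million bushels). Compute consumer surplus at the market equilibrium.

Solving each curve for Q: Qs = 1426.75 + 2.5P.
At equilibrium Qd = Qs, so 1535.5 - 5P = 1426.75 + 2.5P; collecting terms, 108.75 = 7.5P and P* = 14.5.
Then Q* = 1535.5 - 5(14.5) = 1463.
Demand choke price (Qd = 0): P = 1535.5/5 = 307.1. Consumer surplus = ½ × (307.1 - 14.5) × 1463 = 214036.9.

Consumer surplus = 214036.9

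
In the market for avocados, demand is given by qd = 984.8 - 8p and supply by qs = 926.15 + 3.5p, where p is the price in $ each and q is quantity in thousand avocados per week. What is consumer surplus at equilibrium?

The market clears where 984.8 - 8p = 926.15 + 3.5p. Rearranging, 11.5p = 58.65, hence p* = 5.1.
From the demand curve, q* = 984.8 - 8(5.1) = 944.
Demand choke price (qd = 0): p = 984.8/8 = 123.1. Consumer surplus = ½ × (123.1 - 5.1) × 944 = 55696.

Consumer surplus = 55696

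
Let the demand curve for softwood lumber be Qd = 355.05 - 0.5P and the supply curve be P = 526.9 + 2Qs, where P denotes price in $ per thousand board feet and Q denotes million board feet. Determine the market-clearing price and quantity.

P* = 618.5, Q* = 45.8

Rewriting in direct form: Qs = -263.45 + 0.5P.
Equating demand and supply, 355.05 - 0.5P = -263.45 + 0.5P gives P = 618.5, so P* = 618.5.
From the demand curve, Q* = 355.05 - 0.5(618.5) = 45.8.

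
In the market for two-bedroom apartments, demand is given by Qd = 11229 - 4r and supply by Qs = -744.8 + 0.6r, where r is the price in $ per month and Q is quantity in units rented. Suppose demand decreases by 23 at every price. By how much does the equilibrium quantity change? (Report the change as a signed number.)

ΔQ = -3

Set Qd = Qs: 11229 - 4r = -744.8 + 0.6r, so 11973.8 = 4.6r and r* = 2603.
Substitute back: Q* = 11229 - 4(2603) = 817.
After the shift, demand is Qd = 11206 - 4r.
The new intersection has 11950.8 = 4.6r, i.e. r = 2598, Q = 814.
ΔQ = 814 - 817 = -3.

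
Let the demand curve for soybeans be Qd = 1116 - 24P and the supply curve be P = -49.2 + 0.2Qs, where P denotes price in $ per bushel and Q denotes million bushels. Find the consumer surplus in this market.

Solving each curve for Q: Qs = 246 + 5P.
The market clears where 1116 - 24P = 246 + 5P. Rearranging, 29P = 870, hence P* = 30.
Then Q* = 1116 - 24(30) = 396.
Demand choke price (Qd = 0): P = 1116/24 = 46.5. Consumer surplus = ½ × (46.5 - 30) × 396 = 3267.

Consumer surplus = 3267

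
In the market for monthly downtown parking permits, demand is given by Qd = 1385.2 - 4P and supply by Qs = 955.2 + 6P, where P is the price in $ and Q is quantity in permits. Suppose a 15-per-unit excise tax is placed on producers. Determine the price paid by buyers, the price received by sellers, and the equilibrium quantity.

With a tax of 15 on producers, they supply based on the net price P_s = P_b - 15, so Qs = 865.2 + 6P_b.
Equate demand and the shifted supply: 1385.2 - 4P_b = 865.2 + 6P_b, giving 10P_b = 520, so P_b = 52.
So P_s = 37 and the quantity traded is Q = 1385.2 - 4(52) = 1177.2.

P_b = 52, P_s = 37, Q = 1177.2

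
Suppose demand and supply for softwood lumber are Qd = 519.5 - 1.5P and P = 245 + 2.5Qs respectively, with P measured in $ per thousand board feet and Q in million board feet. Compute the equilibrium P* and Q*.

P* = 325, Q* = 32

Solving each curve for Q: Qs = -98 + 0.4P.
Equating demand and supply, 519.5 - 1.5P = -98 + 0.4P gives 1.9P = 617.5, so P* = 325.
Plugging P* into demand: Q* = 519.5 - 1.5(325) = 32.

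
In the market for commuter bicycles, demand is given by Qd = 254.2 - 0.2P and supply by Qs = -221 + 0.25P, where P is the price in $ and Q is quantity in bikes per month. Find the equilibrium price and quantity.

The market clears where 254.2 - 0.2P = -221 + 0.25P. Rearranging, 0.45P = 475.2, hence P* = 1056.
Then Q* = 254.2 - 0.2(1056) = 43.

P* = 1056, Q* = 43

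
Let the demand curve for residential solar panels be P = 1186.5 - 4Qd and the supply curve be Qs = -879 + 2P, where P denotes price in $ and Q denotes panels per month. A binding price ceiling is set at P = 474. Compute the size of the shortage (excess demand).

Shortage = 109.125

Rewriting in direct form: Qd = 296.625 - 0.25P.
At P = 474: Qd = 178.125 and Qs = 69.
Shortage = Qd - Qs = 178.125 - 69 = 109.125.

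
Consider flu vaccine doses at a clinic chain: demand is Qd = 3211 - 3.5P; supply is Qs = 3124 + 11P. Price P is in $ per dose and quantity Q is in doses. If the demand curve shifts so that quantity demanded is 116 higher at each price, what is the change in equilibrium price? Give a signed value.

ΔP = 8

Set Qd = Qs: 3211 - 3.5P = 3124 + 11P, so 87 = 14.5P and P* = 6.
From the demand curve, Q* = 3211 - 3.5(6) = 3190.
After the shift, demand is Qd = 3327 - 3.5P.
The new intersection has 203 = 14.5P, i.e. P = 14, Q = 3278.
ΔP = 14 - 6 = 8.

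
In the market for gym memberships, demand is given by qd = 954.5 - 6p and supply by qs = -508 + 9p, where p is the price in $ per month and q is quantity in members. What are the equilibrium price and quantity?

p* = 97.5, q* = 369.5

The market clears where 954.5 - 6p = -508 + 9p. Rearranging, 15p = 1462.5, hence p* = 97.5.
Substitute back: q* = 954.5 - 6(97.5) = 369.5.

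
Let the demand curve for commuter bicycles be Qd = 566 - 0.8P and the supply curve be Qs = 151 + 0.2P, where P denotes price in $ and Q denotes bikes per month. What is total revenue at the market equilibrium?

Set Qd = Qs: 566 - 0.8P = 151 + 0.2P, so 415 = P and P* = 415.
Plugging P* into demand: Q* = 566 - 0.8(415) = 234.
Total revenue = P* × Q* = 415 × 234 = 97110.

Total revenue = 97110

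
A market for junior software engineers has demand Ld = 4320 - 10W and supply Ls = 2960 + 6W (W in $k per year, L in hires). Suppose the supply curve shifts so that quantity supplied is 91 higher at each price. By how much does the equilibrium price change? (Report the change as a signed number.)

Set Ld = Ls: 4320 - 10W = 2960 + 6W, so 1360 = 16W and W* = 85.
Then L* = 4320 - 10(85) = 3470.
After the shift, supply is Ls = 3051 + 6W.
New equilibrium: 1269 = 16W, so W = 79.3125 and L = 3526.875.
ΔW = 79.3125 - 85 = -5.6875.

ΔW = -5.6875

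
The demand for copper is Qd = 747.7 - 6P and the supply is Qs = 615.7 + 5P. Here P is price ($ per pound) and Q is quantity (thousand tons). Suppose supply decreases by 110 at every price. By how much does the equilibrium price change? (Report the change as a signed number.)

Set Qd = Qs: 747.7 - 6P = 615.7 + 5P, so 132 = 11P and P* = 12.
From the demand curve, Q* = 747.7 - 6(12) = 675.7.
After the shift, supply is Qs = 505.7 + 5P.
The new intersection has 242 = 11P, i.e. P = 22, Q = 615.7.
ΔP = 22 - 12 = 10.

ΔP = 10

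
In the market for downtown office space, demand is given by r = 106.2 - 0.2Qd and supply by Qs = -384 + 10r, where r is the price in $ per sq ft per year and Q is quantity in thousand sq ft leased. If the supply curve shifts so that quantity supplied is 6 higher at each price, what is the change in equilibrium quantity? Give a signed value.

In direct form, Qd = 531 - 5r.
Set Qd = Qs: 531 - 5r = -384 + 10r, so 915 = 15r and r* = 61.
Plugging r* into demand: Q* = 531 - 5(61) = 226.
After the shift, supply is Qs = -378 + 10r.
New equilibrium: 909 = 15r, so r = 60.6 and Q = 228.
ΔQ = 228 - 226 = 2.

ΔQ = 2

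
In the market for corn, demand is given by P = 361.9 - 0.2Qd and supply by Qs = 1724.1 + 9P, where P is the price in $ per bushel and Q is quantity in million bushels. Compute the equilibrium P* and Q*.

P* = 6.1, Q* = 1779

Rewriting in direct form: Qd = 1809.5 - 5P.
Equating demand and supply, 1809.5 - 5P = 1724.1 + 9P gives 14P = 85.4, so P* = 6.1.
Substitute back: Q* = 1809.5 - 5(6.1) = 1779.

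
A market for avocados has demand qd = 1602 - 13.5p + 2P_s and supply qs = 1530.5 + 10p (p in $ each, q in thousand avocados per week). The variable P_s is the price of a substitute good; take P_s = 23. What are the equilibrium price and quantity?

p* = 5, q* = 1580.5

With P_s = 23, demand is qd = 1648 - 13.5p.
Set qd = qs: 1648 - 13.5p = 1530.5 + 10p, so 117.5 = 23.5p and p* = 5.
Substitute back: q* = 1648 - 13.5(5) = 1580.5.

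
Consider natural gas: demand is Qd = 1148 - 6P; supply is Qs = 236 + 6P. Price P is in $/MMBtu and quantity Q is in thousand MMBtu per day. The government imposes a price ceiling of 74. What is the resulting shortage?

Shortage = 24

Evaluating both curves at the ceiling price 74 gives Qd = 704, Qs = 680.
Shortage = Qd - Qs = 704 - 680 = 24.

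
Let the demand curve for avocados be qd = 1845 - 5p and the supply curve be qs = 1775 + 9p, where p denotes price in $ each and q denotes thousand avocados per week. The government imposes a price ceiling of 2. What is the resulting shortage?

Shortage = 42

At p = 2: qd = 1835 and qs = 1793.
Shortage = qd - qs = 1835 - 1793 = 42.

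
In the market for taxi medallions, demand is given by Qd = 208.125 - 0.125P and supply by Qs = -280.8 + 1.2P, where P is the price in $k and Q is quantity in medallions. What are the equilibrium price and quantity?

The market clears where 208.125 - 0.125P = -280.8 + 1.2P. Rearranging, 1.325P = 488.925, hence P* = 369.
Substitute back: Q* = 208.125 - 0.125(369) = 162.

P* = 369, Q* = 162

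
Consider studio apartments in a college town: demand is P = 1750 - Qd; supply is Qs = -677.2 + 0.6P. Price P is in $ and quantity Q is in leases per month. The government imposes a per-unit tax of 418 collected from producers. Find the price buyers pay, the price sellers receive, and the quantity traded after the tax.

P_b = 1673.75, P_s = 1255.75, Q = 76.25

In direct form, Qd = 1750 - P.
Producers keep P_s = P_b - 418 per unit, so supply in terms of the buyer price is Qs = -928 + 0.6P_b.
Equate demand and the shifted supply: 1750 - P_b = -928 + 0.6P_b, giving 1.6P_b = 2678, so P_b = 1673.75.
So P_s = 1255.75 and the quantity traded is Q = 1750 - 1673.75 = 76.25.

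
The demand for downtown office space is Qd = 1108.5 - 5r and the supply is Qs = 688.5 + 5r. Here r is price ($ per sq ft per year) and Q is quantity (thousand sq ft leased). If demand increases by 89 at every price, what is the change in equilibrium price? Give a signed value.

Δr = 8.9

Set Qd = Qs: 1108.5 - 5r = 688.5 + 5r, so 420 = 10r and r* = 42.
Substitute back: Q* = 1108.5 - 5(42) = 898.5.
After the shift, demand is Qd = 1197.5 - 5r.
Re-solving, 10r = 509 gives r = 50.9 and Q = 943.
Δr = 50.9 - 42 = 8.9.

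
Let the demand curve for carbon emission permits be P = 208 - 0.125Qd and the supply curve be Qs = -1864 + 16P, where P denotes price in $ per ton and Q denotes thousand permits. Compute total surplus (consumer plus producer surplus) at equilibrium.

Inverting to quantity form: Qd = 1664 - 8P.
Equating demand and supply, 1664 - 8P = -1864 + 16P gives 24P = 3528, so P* = 147.
From the demand curve, Q* = 1664 - 8(147) = 488.
Demand choke price = 208; supply choke price = 116.5. CS = ½(208 - 147)(488) = 14884; PS = ½(147 - 116.5)(488) = 7442. Total surplus = 22326.

Total surplus = 22326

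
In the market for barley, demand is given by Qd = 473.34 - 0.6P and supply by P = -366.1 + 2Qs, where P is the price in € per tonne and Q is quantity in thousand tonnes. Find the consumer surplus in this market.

Consumer surplus = 82687.5

Rewriting in direct form: Qs = 183.05 + 0.5P.
Equating demand and supply, 473.34 - 0.6P = 183.05 + 0.5P gives 1.1P = 290.29, so P* = 263.9.
Then Q* = 473.34 - 0.6(263.9) = 315.
Demand choke price (Qd = 0): P = 473.34/0.6 = 788.9. Consumer surplus = ½ × (788.9 - 263.9) × 315 = 82687.5.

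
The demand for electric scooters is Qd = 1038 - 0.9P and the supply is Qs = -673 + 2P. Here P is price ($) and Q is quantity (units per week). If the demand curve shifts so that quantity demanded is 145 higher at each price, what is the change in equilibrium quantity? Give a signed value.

At equilibrium Qd = Qs, so 1038 - 0.9P = -673 + 2P; collecting terms, 1711 = 2.9P and P* = 590.
Substitute back: Q* = 1038 - 0.9(590) = 507.
After the shift, demand is Qd = 1183 - 0.9P.
Re-solving, 2.9P = 1856 gives P = 640 and Q = 607.
ΔQ = 607 - 507 = 100.

ΔQ = 100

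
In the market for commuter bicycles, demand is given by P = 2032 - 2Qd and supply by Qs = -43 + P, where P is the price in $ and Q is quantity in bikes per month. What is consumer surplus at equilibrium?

Consumer surplus = 439569

In direct form, Qd = 1016 - 0.5P.
Set Qd = Qs: 1016 - 0.5P = -43 + P, so 1059 = 1.5P and P* = 706.
Plugging P* into demand: Q* = 1016 - 0.5(706) = 663.
Demand choke price (Qd = 0): P = 1016/0.5 = 2032. Consumer surplus = ½ × (2032 - 706) × 663 = 439569.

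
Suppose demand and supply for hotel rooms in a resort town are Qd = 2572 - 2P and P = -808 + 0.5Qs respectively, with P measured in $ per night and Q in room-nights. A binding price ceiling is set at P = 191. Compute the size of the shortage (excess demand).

In direct form, Qs = 1616 + 2P.
With P fixed at 191, quantity demanded is 2190 and quantity supplied is 1998.
Shortage = Qd - Qs = 2190 - 1998 = 192.

Shortage = 192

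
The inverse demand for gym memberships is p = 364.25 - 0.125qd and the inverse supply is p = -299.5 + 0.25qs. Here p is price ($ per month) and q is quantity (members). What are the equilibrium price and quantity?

p* = 143, q* = 1770

Inverting to quantity form: qd = 2914 - 8p and qs = 1198 + 4p.
At equilibrium qd = qs, so 2914 - 8p = 1198 + 4p; collecting terms, 1716 = 12p and p* = 143.
Substitute back: q* = 2914 - 8(143) = 1770.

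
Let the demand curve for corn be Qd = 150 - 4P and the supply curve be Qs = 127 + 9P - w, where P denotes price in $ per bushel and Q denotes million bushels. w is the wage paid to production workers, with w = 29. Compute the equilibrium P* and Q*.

P* = 4, Q* = 134

With w = 29, supply is Qs = 98 + 9P.
Equating demand and supply, 150 - 4P = 98 + 9P gives 13P = 52, so P* = 4.
Substitute back: Q* = 150 - 4(4) = 134.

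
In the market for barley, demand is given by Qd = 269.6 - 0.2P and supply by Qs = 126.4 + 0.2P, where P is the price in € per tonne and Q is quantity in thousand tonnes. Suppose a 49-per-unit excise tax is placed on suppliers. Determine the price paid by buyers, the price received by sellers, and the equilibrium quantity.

With a tax of 49 on suppliers, they supply based on the net price P_s = P_b - 49, so Qs = 116.6 + 0.2P_b.
Set Qd = Qs: 269.6 - 0.2P_b = 116.6 + 0.2P_b, so 153 = 0.4P_b and P_b = 382.5.
Then P_s = 382.5 - 49 = 333.5 and Q = 269.6 - 0.2(382.5) = 193.1.

P_b = 382.5, P_s = 333.5, Q = 193.1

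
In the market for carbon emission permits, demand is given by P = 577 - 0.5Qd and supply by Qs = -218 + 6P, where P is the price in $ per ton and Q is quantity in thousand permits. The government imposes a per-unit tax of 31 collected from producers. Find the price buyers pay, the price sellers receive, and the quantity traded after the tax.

Inverting to quantity form: Qd = 1154 - 2P.
With a tax of 31 on producers, they supply based on the net price P_s = P_b - 31, so Qs = -404 + 6P_b.
Set Qd = Qs: 1154 - 2P_b = -404 + 6P_b, so 1558 = 8P_b and P_b = 194.75.
So P_s = 163.75 and the quantity traded is Q = 1154 - 2(194.75) = 764.5.

P_b = 194.75, P_s = 163.75, Q = 764.5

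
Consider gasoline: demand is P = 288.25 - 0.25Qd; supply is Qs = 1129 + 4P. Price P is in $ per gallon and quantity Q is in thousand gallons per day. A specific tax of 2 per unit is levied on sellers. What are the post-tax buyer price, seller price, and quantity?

Solving each curve for Q: Qd = 1153 - 4P.
Sellers keep P_s = P_b - 2 per unit, so supply in terms of the buyer price is Qs = 1121 + 4P_b.
Set Qd = Qs: 1153 - 4P_b = 1121 + 4P_b, so 32 = 8P_b and P_b = 4.
So P_s = 2 and the quantity traded is Q = 1153 - 4(4) = 1137.

P_b = 4, P_s = 2, Q = 1137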